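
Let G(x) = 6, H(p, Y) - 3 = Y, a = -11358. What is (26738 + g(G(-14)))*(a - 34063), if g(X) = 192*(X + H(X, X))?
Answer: -1345279178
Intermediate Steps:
H(p, Y) = 3 + Y
g(X) = 576 + 384*X (g(X) = 192*(X + (3 + X)) = 192*(3 + 2*X) = 576 + 384*X)
(26738 + g(G(-14)))*(a - 34063) = (26738 + (576 + 384*6))*(-11358 - 34063) = (26738 + (576 + 2304))*(-45421) = (26738 + 2880)*(-45421) = 29618*(-45421) = -1345279178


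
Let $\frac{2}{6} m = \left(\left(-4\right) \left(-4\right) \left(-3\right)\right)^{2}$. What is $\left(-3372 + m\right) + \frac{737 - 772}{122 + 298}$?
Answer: $\frac{42479}{12} \approx 3539.9$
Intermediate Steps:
$m = 6912$ ($m = 3 \left(\left(-4\right) \left(-4\right) \left(-3\right)\right)^{2} = 3 \left(16 \left(-3\right)\right)^{2} = 3 \left(-48\right)^{2} = 3 \cdot 2304 = 6912$)
$\left(-3372 + m\right) + \frac{737 - 772}{122 + 298} = \left(-3372 + 6912\right) + \frac{737 - 772}{122 + 298} = 3540 - \frac{35}{420} = 3540 - \frac{1}{12} = \frac{42479}{12}$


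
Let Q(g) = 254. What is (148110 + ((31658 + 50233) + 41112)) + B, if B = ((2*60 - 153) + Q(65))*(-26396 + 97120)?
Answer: 15901117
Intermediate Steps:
B = 15630004 (B = ((2*60 - 153) + 254)*(-26396 + 97120) = ((120 - 153) + 254)*70724 = (-33 + 254)*70724 = 221*70724 = 15630004)
(148110 + ((31658 + 50233) + 41112)) + B = (148110 + ((31658 + 50233) + 41112)) + 15630004 = (148110 + (81891 + 41112)) + 15630004 = (148110 + 123003) + 15630004 = 271113 + 15630004 = 15901117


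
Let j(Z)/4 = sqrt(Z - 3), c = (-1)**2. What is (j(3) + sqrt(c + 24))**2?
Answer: 25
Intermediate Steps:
c = 1
j(Z) = 4*sqrt(-3 + Z) (j(Z) = 4*sqrt(Z - 3) = 4*sqrt(-3 + Z))
(j(3) + sqrt(c + 24))**2 = (4*sqrt(-3 + 3) + sqrt(1 + 24))**2 = (4*sqrt(0) + sqrt(25))**2 = (4*0 + 5)**2 = (0 + 5)**2 = 5**2 = 25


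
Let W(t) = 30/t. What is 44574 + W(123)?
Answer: 1827544/41 ≈ 44574.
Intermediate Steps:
44574 + W(123) = 44574 + 30/123 = 44574 + 30*(1/123) = 44574 + 10/41 = 1827544/41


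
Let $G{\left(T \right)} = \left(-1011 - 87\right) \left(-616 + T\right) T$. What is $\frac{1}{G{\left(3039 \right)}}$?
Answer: $- \frac{1}{8085119706} \approx -1.2368 \cdot 10^{-10}$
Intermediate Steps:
$G{\left(T \right)} = T \left(676368 - 1098 T\right)$ ($G{\left(T \right)} = - 1098 \left(-616 + T\right) T = \left(676368 - 1098 T\right) T = T \left(676368 - 1098 T\right)$)
$\frac{1}{G{\left(3039 \right)}} = \frac{1}{1098 \cdot 3039 \left(616 - 3039\right)} = \frac{1}{1098 \cdot 3039 \left(-2423\right)} = \frac{1}{-8085119706} = - \frac{1}{8085119706}$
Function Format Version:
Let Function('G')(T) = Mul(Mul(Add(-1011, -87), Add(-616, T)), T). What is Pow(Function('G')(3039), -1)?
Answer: Rational(-1, 8085119706) ≈ -1.2368e-10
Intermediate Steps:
Function('G')(T) = Mul(T, Add(676368, Mul(-1098, T))) (Function('G')(T) = Mul(Mul(-1098, Add(-616, T)), T) = Mul(Add(676368, Mul(-1098, T)), T) = Mul(T, Add(676368, Mul(-1098, T))))
Pow(Function('G')(3039), -1) = Pow(Mul(1098, 3039, Add(616, Mul(-1, 3039))), -1) = Pow(Mul(1098, 3039, Add(616, -3039)), -1) = Pow(Mul(1098, 3039, -2423), -1) = Pow(-8085119706, -1) = Rational(-1, 8085119706)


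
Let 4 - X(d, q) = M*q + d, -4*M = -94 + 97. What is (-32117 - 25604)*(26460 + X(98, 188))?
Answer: -1530010547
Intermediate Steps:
M = -¾ (M = -(-94 + 97)/4 = -¼*3 = -¾ ≈ -0.75000)
X(d, q) = 4 - d + 3*q/4 (X(d, q) = 4 - (-3*q/4 + d) = 4 - (d - 3*q/4) = 4 + (-d + 3*q/4) = 4 - d + 3*q/4)
(-32117 - 25604)*(26460 + X(98, 188)) = (-32117 - 25604)*(26460 + (4 - 1*98 + (¾)*188)) = -57721*(26460 + (4 - 98 + 141)) = -57721*(26460 + 47) = -57721*26507 = -1530010547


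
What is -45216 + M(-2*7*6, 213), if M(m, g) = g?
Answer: -45003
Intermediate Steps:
-45216 + M(-2*7*6, 213) = -45216 + 213 = -45003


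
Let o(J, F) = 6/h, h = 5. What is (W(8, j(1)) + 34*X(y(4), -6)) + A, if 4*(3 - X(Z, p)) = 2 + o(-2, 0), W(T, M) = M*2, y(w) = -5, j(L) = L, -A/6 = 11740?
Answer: -351816/5 ≈ -70363.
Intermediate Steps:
A = -70440 (A = -6*11740 = -70440)
W(T, M) = 2*M
o(J, F) = 6/5
X(Z, p) = 11/5 (X(Z, p) = 3 - (2 + 6/5)/4 = 3 - 1/4*16/5 = 3 - 4/5 = 11/5)
(W(8, j(1)) + 34*X(y(4), -6)) + A = (2*1 + 34*(11/5)) - 70440 = (2 + 374/5) - 70440 = 384/5 - 70440 = -351816/5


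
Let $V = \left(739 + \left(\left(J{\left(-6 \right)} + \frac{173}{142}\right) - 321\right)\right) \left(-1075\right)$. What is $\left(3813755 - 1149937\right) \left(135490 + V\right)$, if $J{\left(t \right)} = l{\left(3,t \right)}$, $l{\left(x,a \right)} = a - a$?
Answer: $- \frac{59608381917355}{71} \approx -8.3955 \cdot 10^{11}$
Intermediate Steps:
$l{\left(x,a \right)} = 0$
$J{\left(t \right)} = 0$
$V = - \frac{63993675}{142}$ ($V = \left(739 - \left(321 - \frac{173}{142}\right)\right) \left(-1075\right) = \left(739 + \left(\left(0 + 173 \cdot \frac{1}{142}\right) - 321\right)\right) \left(-1075\right) = \left(739 + \left(\left(0 + \frac{173}{142}\right) - 321\right)\right) \left(-1075\right) = \left(739 + \left(\frac{173}{142} - 321\right)\right) \left(-1075\right) = \left(739 - \frac{45409}{142}\right) \left(-1075\right) = \frac{59529}{142} \left(-1075\right) = - \frac{63993675}{142} \approx -4.5066 \cdot 10^{5}$)
$\left(3813755 - 1149937\right) \left(135490 + V\right) = \left(3813755 - 1149937\right) \left(135490 - \frac{63993675}{142}\right) = 2663818 \left(- \frac{44754095}{142}\right) = - \frac{59608381917355}{71}$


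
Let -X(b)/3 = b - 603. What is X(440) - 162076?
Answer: -161587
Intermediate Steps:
X(b) = 1809 - 3*b (X(b) = -3*(b - 603) = -3*(-603 + b) = 1809 - 3*b)
X(440) - 162076 = (1809 - 3*440) - 162076 = (1809 - 1320) - 162076 = 489 - 162076 = -161587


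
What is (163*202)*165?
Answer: 5432790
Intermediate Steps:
(163*202)*165 = 32926*165 = 5432790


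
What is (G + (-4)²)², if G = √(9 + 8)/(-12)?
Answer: (192 - √17)²/144 ≈ 245.12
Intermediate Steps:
G = -√17/12 (G = √17*(-1/12) = -√17/12 ≈ -0.34359)
(G + (-4)²)² = (-√17/12 + (-4)²)² = (-√17/12 + 16)² = (16 - √17/12)²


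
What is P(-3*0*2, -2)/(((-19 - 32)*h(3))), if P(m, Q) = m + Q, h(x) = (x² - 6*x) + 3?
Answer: -1/153 ≈ -0.0065359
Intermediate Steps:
h(x) = 3 + x² - 6*x
P(m, Q) = Q + m
P(-3*0*2, -2)/(((-19 - 32)*h(3))) = (-2 - 3*0*2)/(((-19 - 32)*(3 + 3² - 6*3))) = (-2 + 0*2)/((-51*(3 + 9 - 18))) = (-2 + 0)/((-51*(-6))) = -2/306 = -2*1/306 = -1/153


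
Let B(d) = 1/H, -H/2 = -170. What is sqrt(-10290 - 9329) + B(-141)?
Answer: 1/340 + I*sqrt(19619) ≈ 0.0029412 + 140.07*I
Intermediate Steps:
H = 340 (H = -2*(-170) = 340)
B(d) = 1/340
sqrt(-10290 - 9329) + B(-141) = sqrt(-10290 - 9329) + 1/340 = sqrt(-19619) + 1/340 = I*sqrt(19619) + 1/340 = 1/340 + I*sqrt(19619)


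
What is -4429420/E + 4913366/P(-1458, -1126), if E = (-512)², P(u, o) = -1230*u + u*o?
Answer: -435226902983/28139913216 ≈ -15.467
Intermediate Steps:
P(u, o) = -1230*u + o*u
E = 262144
-4429420/E + 4913366/P(-1458, -1126) = -4429420/262144 + 4913366/((-1458*(-1230 - 1126))) = -4429420*1/262144 + 4913366/((-1458*(-2356))) = -1107355/65536 + 4913366/3435048 = -1107355/65536 + 4913366*(1/3435048) = -1107355/65536 + 2456683/1717524 = -435226902983/28139913216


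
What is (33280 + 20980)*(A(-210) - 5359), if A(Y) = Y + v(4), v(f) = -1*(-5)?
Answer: -301902640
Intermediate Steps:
v(f) = 5
A(Y) = 5 + Y (A(Y) = Y + 5 = 5 + Y)
(33280 + 20980)*(A(-210) - 5359) = (33280 + 20980)*((5 - 210) - 5359) = 54260*(-205 - 5359) = 54260*(-5564) = -301902640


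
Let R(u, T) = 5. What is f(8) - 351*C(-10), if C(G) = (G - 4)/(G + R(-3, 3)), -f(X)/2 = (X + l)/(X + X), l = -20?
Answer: -9813/10 ≈ -981.30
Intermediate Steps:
f(X) = -(-20 + X)/X (f(X) = -2*(X - 20)/(X + X) = -2*(-20 + X)/(2*X) = -2*(-20 + X)*1/(2*X) = -(-20 + X)/X)
C(G) = (-4 + G)/(5 + G) (C(G) = (G - 4)/(G + 5) = (-4 + G)/(5 + G))
f(8) - 351*C(-10) = (20 - 1*8)/8 - 351*(-4 - 10)/(5 - 10) = (20 - 8)/8 - 351*(-14)/(-5) = (1/8)*12 - (-351)*(-14)/5 = 3/2 - 351*14/5 = 3/2 - 4914/5 = -9813/10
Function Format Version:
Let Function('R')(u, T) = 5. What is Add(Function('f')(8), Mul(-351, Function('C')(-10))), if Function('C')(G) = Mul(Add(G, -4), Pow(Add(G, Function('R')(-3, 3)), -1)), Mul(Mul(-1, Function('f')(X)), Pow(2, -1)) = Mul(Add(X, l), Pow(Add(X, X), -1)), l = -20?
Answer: Rational(-9813, 10) ≈ -981.30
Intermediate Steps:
Function('f')(X) = Mul(-1, Pow(X, -1), Add(-20, X)) (Function('f')(X) = Mul(-2, Mul(Add(X, -20), Pow(Add(X, X), -1))) = Mul(-2, Mul(Add(-20, X), Pow(Mul(2, X), -1))) = Mul(-2, Mul(Add(-20, X), Mul(Rational(1, 2), Pow(X, -1)))) = Mul(-2, Mul(Rational(1, 2), Pow(X, -1), Add(-20, X))) = Mul(-1, Pow(X, -1), Add(-20, X)))
Function('C')(G) = Mul(Pow(Add(5, G), -1), Add(-4, G)) (Function('C')(G) = Mul(Add(G, -4), Pow(Add(G, 5), -1)) = Mul(Add(-4, G), Pow(Add(5, G), -1)) = Mul(Pow(Add(5, G), -1), Add(-4, G)))
Add(Function('f')(8), Mul(-351, Function('C')(-10))) = Add(Mul(Pow(8, -1), Add(20, Mul(-1, 8))), Mul(-351, Mul(Pow(Add(5, -10), -1), Add(-4, -10)))) = Add(Mul(Rational(1, 8), Add(20, -8)), Mul(-351, Mul(Pow(-5, -1), -14))) = Add(Mul(Rational(1, 8), 12), Mul(-351, Mul(Rational(-1, 5), -14))) = Add(Rational(3, 2), Mul(-351, Rational(14, 5))) = Add(Rational(3, 2), Rational(-4914, 5)) = Rational(-9813, 10)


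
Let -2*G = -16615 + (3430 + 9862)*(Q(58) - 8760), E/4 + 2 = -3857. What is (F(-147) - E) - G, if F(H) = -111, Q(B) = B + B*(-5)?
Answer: -119507629/2 ≈ -5.9754e+7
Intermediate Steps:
Q(B) = -4*B (Q(B) = B - 5*B = -4*B)
E = -15436 (E = -8 + 4*(-3857) = -8 - 15428 = -15436)
G = 119538279/2 (G = -(-16615 + (3430 + 9862)*(-4*58 - 8760))/2 = -(-16615 + 13292*(-232 - 8760))/2 = -(-16615 + 13292*(-8992))/2 = -(-16615 - 119521664)/2 = -½*(-119538279) = 119538279/2 ≈ 5.9769e+7)
(F(-147) - E) - G = (-111 - 1*(-15436)) - 1*119538279/2 = (-111 + 15436) - 119538279/2 = 15325 - 119538279/2 = -119507629/2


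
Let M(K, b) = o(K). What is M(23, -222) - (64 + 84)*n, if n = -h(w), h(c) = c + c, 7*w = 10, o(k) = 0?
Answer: 2960/7 ≈ 422.86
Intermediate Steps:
w = 10/7 (w = (⅐)*10 = 10/7 ≈ 1.4286)
h(c) = 2*c
M(K, b) = 0
n = -20/7 (n = -2*10/7 = -1*20/7 = -20/7 ≈ -2.8571)
M(23, -222) - (64 + 84)*n = 0 - (64 + 84)*(-20)/7 = 0 - 148*(-20)/7 = 0 - 1*(-2960/7) = 0 + 2960/7 = 2960/7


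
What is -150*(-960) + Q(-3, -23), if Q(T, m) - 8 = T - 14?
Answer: 143991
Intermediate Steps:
Q(T, m) = -6 + T (Q(T, m) = 8 + (T - 14) = 8 + (-14 + T) = -6 + T)
-150*(-960) + Q(-3, -23) = -150*(-960) + (-6 - 3) = 144000 - 9 = 143991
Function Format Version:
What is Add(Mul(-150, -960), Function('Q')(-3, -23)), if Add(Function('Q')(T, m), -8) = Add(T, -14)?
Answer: 143991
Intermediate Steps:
Function('Q')(T, m) = Add(-6, T) (Function('Q')(T, m) = Add(8, Add(T, -14)) = Add(8, Add(-14, T)) = Add(-6, T))
Add(Mul(-150, -960), Function('Q')(-3, -23)) = Add(Mul(-150, -960), Add(-6, -3)) = Add(144000, -9) = 143991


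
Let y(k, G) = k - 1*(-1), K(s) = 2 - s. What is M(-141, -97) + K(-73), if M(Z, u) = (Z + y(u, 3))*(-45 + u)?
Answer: 33729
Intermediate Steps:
y(k, G) = 1 + k (y(k, G) = k + 1 = 1 + k)
M(Z, u) = (-45 + u)*(1 + Z + u) (M(Z, u) = (Z + (1 + u))*(-45 + u) = (1 + Z + u)*(-45 + u) = (-45 + u)*(1 + Z + u))
M(-141, -97) + K(-73) = (-45 + (-97)² - 45*(-141) - 44*(-97) - 141*(-97)) + (2 - 1*(-73)) = (-45 + 9409 + 6345 + 4268 + 13677) + (2 + 73) = 33654 + 75 = 33729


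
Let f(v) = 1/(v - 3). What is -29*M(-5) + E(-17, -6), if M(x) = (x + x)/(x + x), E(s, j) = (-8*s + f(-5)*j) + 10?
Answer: 471/4 ≈ 117.75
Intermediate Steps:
f(v) = 1/(-3 + v)
E(s, j) = 10 - 8*s - j/8 (E(s, j) = (-8*s + j/(-3 - 5)) + 10 = (-8*s + j/(-8)) + 10 = (-8*s - j/8) + 10 = 10 - 8*s - j/8)
M(x) = 1 (M(x) = (2*x)/((2*x)) = (2*x)*(1/(2*x)) = 1)
-29*M(-5) + E(-17, -6) = -29*1 + (10 - 8*(-17) - 1/8*(-6)) = -29 + (10 + 136 + 3/4) = -29 + 587/4 = 471/4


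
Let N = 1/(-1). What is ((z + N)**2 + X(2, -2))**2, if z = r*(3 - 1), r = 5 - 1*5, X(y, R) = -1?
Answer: 0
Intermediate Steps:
N = -1
r = 0 (r = 5 - 5 = 0)
z = 0 (z = 0*(3 - 1) = 0*2 = 0)
((z + N)**2 + X(2, -2))**2 = ((0 - 1)**2 - 1)**2 = ((-1)**2 - 1)**2 = (1 - 1)**2 = 0**2 = 0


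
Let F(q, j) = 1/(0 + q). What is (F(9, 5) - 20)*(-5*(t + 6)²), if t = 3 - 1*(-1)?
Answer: 89500/9 ≈ 9944.4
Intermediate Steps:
F(q, j) = 1/q
t = 4 (t = 3 + 1 = 4)
(F(9, 5) - 20)*(-5*(t + 6)²) = (1/9 - 20)*(-5*(4 + 6)²) = (⅑ - 20)*(-5*10²) = -(-895)*100/9 = -179/9*(-500) = 89500/9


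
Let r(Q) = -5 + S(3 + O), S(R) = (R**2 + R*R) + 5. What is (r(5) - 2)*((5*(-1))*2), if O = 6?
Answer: -1600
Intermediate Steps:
S(R) = 5 + 2*R**2 (S(R) = (R**2 + R**2) + 5 = 2*R**2 + 5 = 5 + 2*R**2)
r(Q) = 162 (r(Q) = -5 + (5 + 2*(3 + 6)**2) = -5 + (5 + 2*9**2) = -5 + (5 + 2*81) = -5 + (5 + 162) = -5 + 167 = 162)
(r(5) - 2)*((5*(-1))*2) = (162 - 2)*((5*(-1))*2) = 160*(-5*2) = 160*(-10) = -1600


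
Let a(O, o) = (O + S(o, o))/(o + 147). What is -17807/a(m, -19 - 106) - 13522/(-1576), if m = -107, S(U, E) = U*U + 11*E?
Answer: -213081329/11144684 ≈ -19.120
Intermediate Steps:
S(U, E) = U**2 + 11*E
a(O, o) = (O + o**2 + 11*o)/(147 + o) (a(O, o) = (O + (o**2 + 11*o))/(o + 147) = (O + o**2 + 11*o)/(147 + o))
-17807/a(m, -19 - 106) - 13522/(-1576) = -17807*(147 + (-19 - 106))/(-107 + (-19 - 106)**2 + 11*(-19 - 106)) - 13522/(-1576) = -17807*(147 - 125)/(-107 + (-125)**2 + 11*(-125)) - 13522*(-1/1576) = -17807*22/(-107 + 15625 - 1375) + 6761/788 = -17807/((1/22)*14143) + 6761/788 = -17807/14143/22 + 6761/788 = -17807*22/14143 + 6761/788 = -391754/14143 + 6761/788 = -213081329/11144684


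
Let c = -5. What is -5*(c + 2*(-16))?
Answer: 185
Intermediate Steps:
-5*(c + 2*(-16)) = -5*(-5 + 2*(-16)) = -5*(-5 - 32) = -5*(-37) = 185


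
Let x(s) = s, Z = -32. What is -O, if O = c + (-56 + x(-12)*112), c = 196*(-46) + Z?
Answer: 10448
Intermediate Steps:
c = -9048 (c = 196*(-46) - 32 = -9016 - 32 = -9048)
O = -10448 (O = -9048 + (-56 - 12*112) = -9048 + (-56 - 1344) = -9048 - 1400 = -10448)
-O = -1*(-10448) = 10448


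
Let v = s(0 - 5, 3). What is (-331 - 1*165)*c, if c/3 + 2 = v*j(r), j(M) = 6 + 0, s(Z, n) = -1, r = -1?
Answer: 11904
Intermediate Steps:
j(M) = 6
v = -1
c = -24 (c = -6 + 3*(-1*6) = -6 + 3*(-6) = -6 - 18 = -24)
(-331 - 1*165)*c = (-331 - 1*165)*(-24) = (-331 - 165)*(-24) = -496*(-24) = 11904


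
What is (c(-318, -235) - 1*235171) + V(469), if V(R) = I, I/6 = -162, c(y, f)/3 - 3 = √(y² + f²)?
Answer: -236134 + 51*√541 ≈ -2.3495e+5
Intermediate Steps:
c(y, f) = 9 + 3*√(f² + y²) (c(y, f) = 9 + 3*√(y² + f²) = 9 + 3*√(f² + y²))
I = -972 (I = 6*(-162) = -972)
V(R) = -972
(c(-318, -235) - 1*235171) + V(469) = ((9 + 3*√((-235)² + (-318)²)) - 1*235171) - 972 = ((9 + 3*√(55225 + 101124)) - 235171) - 972 = ((9 + 3*√156349) - 235171) - 972 = ((9 + 3*(17*√541)) - 235171) - 972 = ((9 + 51*√541) - 235171) - 972 = (-235162 + 51*√541) - 972 = -236134 + 51*√541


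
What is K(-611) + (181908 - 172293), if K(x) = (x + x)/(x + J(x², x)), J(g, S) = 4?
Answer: 5837527/607 ≈ 9617.0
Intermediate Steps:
K(x) = 2*x/(4 + x) (K(x) = (x + x)/(x + 4) = (2*x)/(4 + x) = 2*x/(4 + x))
K(-611) + (181908 - 172293) = 2*(-611)/(4 - 611) + (181908 - 172293) = 2*(-611)/(-607) + 9615 = 2*(-611)*(-1/607) + 9615 = 1222/607 + 9615 = 5837527/607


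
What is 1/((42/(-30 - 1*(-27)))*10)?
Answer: -1/140 ≈ -0.0071429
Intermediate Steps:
1/((42/(-30 - 1*(-27)))*10) = 1/((42/(-30 + 27))*10) = 1/((42/(-3))*10) = 1/(-⅓*42*10) = 1/(-14*10) = 1/(-140) = -1/140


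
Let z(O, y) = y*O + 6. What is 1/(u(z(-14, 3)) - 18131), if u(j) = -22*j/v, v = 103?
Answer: -103/1866701 ≈ -5.5178e-5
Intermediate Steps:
z(O, y) = 6 + O*y (z(O, y) = O*y + 6 = 6 + O*y)
u(j) = -22*j/103
1/(u(z(-14, 3)) - 18131) = 1/(-22*(6 - 14*3)/103 - 18131) = 1/(-22*(6 - 42)/103 - 18131) = 1/(-22/103*(-36) - 18131) = 1/(792/103 - 18131) = 1/(-1866701/103) = -103/1866701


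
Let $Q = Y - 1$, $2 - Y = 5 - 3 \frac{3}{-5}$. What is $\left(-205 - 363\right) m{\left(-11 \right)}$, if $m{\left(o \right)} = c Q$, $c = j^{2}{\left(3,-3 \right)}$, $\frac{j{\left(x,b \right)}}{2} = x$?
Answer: $\frac{592992}{5} \approx 1.186 \cdot 10^{5}$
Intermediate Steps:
$j{\left(x,b \right)} = 2 x$
$Y = - \frac{24}{5}$ ($Y = 2 - \left(5 - 3 \frac{3}{-5}\right) = 2 - \left(5 - 3 \cdot 3 \left(- \frac{1}{5}\right)\right) = 2 - \left(5 - - \frac{9}{5}\right) = 2 - \left(5 + \frac{9}{5}\right) = 2 - \frac{34}{5} = - \frac{24}{5} \approx -4.8$)
$c = 36$ ($c = \left(2 \cdot 3\right)^{2} = 6^{2} = 36$)
$Q = - \frac{29}{5}$ ($Q = - \frac{24}{5} - 1 = - \frac{29}{5} \approx -5.8$)
$m{\left(o \right)} = - \frac{1044}{5}$ ($m{\left(o \right)} = 36 \left(- \frac{29}{5}\right) = - \frac{1044}{5}$)
$\left(-205 - 363\right) m{\left(-11 \right)} = \left(-205 - 363\right) \left(- \frac{1044}{5}\right) = \left(-568\right) \left(- \frac{1044}{5}\right) = \frac{592992}{5}$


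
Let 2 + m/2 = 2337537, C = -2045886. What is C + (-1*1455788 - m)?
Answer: -8176744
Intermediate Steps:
m = 4675070 (m = -4 + 2*2337537 = -4 + 4675074 = 4675070)
C + (-1*1455788 - m) = -2045886 + (-1*1455788 - 1*4675070) = -2045886 + (-1455788 - 4675070) = -2045886 - 6130858 = -8176744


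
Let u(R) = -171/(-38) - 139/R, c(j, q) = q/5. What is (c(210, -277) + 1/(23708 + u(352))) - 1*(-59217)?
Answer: 2469009098848/41733305 ≈ 59162.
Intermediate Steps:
c(j, q) = q/5 (c(j, q) = q*(⅕) = q/5)
u(R) = 9/2 - 139/R (u(R) = -171*(-1/38) - 139/R = 9/2 - 139/R)
(c(210, -277) + 1/(23708 + u(352))) - 1*(-59217) = ((⅕)*(-277) + 1/(23708 + (9/2 - 139/352))) - 1*(-59217) = (-277/5 + 1/(23708 + (9/2 - 139*1/352))) + 59217 = (-277/5 + 1/(23708 + (9/2 - 139/352))) + 59217 = (-277/5 + 1/(23708 + 1445/352)) + 59217 = (-277/5 + 1/(8346661/352)) + 59217 = (-277/5 + 352/8346661) + 59217 = -2312023337/41733305 + 59217 = 2469009098848/41733305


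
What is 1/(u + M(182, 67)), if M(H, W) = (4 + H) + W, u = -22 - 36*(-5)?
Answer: 1/411 ≈ 0.0024331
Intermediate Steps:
u = 158 (u = -22 + 180 = 158)
M(H, W) = 4 + H + W
1/(u + M(182, 67)) = 1/(158 + (4 + 182 + 67)) = 1/(158 + 253) = 1/411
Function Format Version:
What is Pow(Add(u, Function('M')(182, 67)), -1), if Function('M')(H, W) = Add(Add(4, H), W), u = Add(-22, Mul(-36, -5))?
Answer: Rational(1, 411) ≈ 0.0024331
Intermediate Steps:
u = 158 (u = Add(-22, 180) = 158)
Function('M')(H, W) = Add(4, H, W)
Pow(Add(u, Function('M')(182, 67)), -1) = Pow(Add(158, Add(4, 182, 67)), -1) = Pow(Add(158, 253), -1) = Pow(411, -1) = Rational(1, 411)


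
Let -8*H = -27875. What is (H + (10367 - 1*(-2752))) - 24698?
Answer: -64757/8 ≈ -8094.6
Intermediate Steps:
H = 27875/8 (H = -⅛*(-27875) = 27875/8 ≈ 3484.4)
(H + (10367 - 1*(-2752))) - 24698 = (27875/8 + (10367 - 1*(-2752))) - 24698 = (27875/8 + (10367 + 2752)) - 24698 = (27875/8 + 13119) - 24698 = 132827/8 - 24698 = -64757/8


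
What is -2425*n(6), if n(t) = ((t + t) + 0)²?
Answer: -349200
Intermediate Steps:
n(t) = 4*t² (n(t) = (2*t + 0)² = (2*t)² = 4*t²)
-2425*n(6) = -9700*6² = -9700*36 = -2425*144 = -349200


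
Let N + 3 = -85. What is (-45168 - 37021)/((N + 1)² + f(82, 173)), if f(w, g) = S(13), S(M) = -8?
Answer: -82189/7561 ≈ -10.870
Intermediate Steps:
N = -88 (N = -3 - 85 = -88)
f(w, g) = -8
(-45168 - 37021)/((N + 1)² + f(82, 173)) = (-45168 - 37021)/((-88 + 1)² - 8) = -82189/((-87)² - 8) = -82189/(7569 - 8) = -82189/7561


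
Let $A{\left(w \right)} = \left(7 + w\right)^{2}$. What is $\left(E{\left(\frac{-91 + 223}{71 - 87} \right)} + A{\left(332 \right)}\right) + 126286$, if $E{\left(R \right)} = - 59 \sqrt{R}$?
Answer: $241207 - \frac{59 i \sqrt{33}}{2} \approx 2.4121 \cdot 10^{5} - 169.46 i$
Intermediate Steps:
$\left(E{\left(\frac{-91 + 223}{71 - 87} \right)} + A{\left(332 \right)}\right) + 126286 = \left(- 59 \sqrt{\frac{-91 + 223}{71 - 87}} + \left(7 + 332\right)^{2}\right) + 126286 = \left(- 59 \sqrt{\frac{132}{-16}} + 339^{2}\right) + 126286 = \left(- 59 \sqrt{132 \left(- \frac{1}{16}\right)} + 114921\right) + 126286 = \left(- 59 \sqrt{- \frac{33}{4}} + 114921\right) + 126286 = \left(- 59 \frac{i \sqrt{33}}{2} + 114921\right) + 126286 = \left(- \frac{59 i \sqrt{33}}{2} + 114921\right) + 126286 = \left(114921 - \frac{59 i \sqrt{33}}{2}\right) + 126286 = 241207 - \frac{59 i \sqrt{33}}{2}$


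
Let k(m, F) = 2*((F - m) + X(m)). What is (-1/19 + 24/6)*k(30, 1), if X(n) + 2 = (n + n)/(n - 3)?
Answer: -12950/57 ≈ -227.19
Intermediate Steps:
X(n) = -2 + 2*n/(-3 + n) (X(n) = -2 + (n + n)/(n - 3) = -2 + (2*n)/(-3 + n) = -2 + 2*n/(-3 + n))
k(m, F) = -2*m + 2*F + 12/(-3 + m) (k(m, F) = 2*((F - m) + 6/(-3 + m)) = 2*(F - m + 6/(-3 + m)) = -2*m + 2*F + 12/(-3 + m))
(-1/19 + 24/6)*k(30, 1) = (-1/19 + 24/6)*(2*(6 + (-3 + 30)*(1 - 1*30))/(-3 + 30)) = (-1*1/19 + 24*(⅙))*(2*(6 + 27*(1 - 30))/27) = (-1/19 + 4)*(2*(1/27)*(6 + 27*(-29))) = 75*(2*(1/27)*(6 - 783))/19 = 75*(2*(1/27)*(-777))/19 = (75/19)*(-518/9) = -12950/57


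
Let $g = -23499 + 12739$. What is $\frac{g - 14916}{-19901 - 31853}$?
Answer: $\frac{12838}{25877} \approx 0.49612$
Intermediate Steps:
$g = -10760$
$\frac{g - 14916}{-19901 - 31853} = \frac{-10760 - 14916}{-19901 - 31853} = - \frac{25676}{-51754} = \left(-25676\right) \left(- \frac{1}{51754}\right) = \frac{12838}{25877}$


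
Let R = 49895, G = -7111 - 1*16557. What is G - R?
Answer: -73563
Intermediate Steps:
G = -23668 (G = -7111 - 16557 = -23668)
G - R = -23668 - 1*49895 = -23668 - 49895 = -73563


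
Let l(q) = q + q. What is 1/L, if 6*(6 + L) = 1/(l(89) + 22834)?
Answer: -138072/828431 ≈ -0.16667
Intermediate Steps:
l(q) = 2*q
L = -828431/138072 (L = -6 + 1/(6*(2*89 + 22834)) = -6 + 1/(6*(178 + 22834)) = -6 + (⅙)/23012 = -6 + (⅙)*(1/23012) = -6 + 1/138072 = -828431/138072 ≈ -6.0000)
1/L = 1/(-828431/138072) = -138072/828431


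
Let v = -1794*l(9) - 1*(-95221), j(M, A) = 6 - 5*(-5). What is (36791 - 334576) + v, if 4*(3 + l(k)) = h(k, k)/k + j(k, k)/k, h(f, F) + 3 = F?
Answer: -1194155/6 ≈ -1.9903e+5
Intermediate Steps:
j(M, A) = 31 (j(M, A) = 6 + 25 = 31)
h(f, F) = -3 + F
l(k) = -3 + 31/(4*k) + (-3 + k)/(4*k) (l(k) = -3 + ((-3 + k)/k + 31/k)/4 = -3 + (31/k + (-3 + k)/k)/4 = -3 + (31/(4*k) + (-3 + k)/(4*k)) = -3 + 31/(4*k) + (-3 + k)/(4*k))
v = 592555/6 (v = -1794*(-11/4 + 7/9) - 1*(-95221) = -1794*(-11/4 + 7*(⅑)) + 95221 = -1794*(-11/4 + 7/9) + 95221 = -1794*(-71/36) + 95221 = 21229/6 + 95221 = 592555/6 ≈ 98759.)
(36791 - 334576) + v = (36791 - 334576) + 592555/6 = -297785 + 592555/6 = -1194155/6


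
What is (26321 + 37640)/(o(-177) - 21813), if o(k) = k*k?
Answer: 63961/9516 ≈ 6.7214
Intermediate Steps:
o(k) = k²
(26321 + 37640)/(o(-177) - 21813) = (26321 + 37640)/((-177)² - 21813) = 63961/(31329 - 21813) = 63961/9516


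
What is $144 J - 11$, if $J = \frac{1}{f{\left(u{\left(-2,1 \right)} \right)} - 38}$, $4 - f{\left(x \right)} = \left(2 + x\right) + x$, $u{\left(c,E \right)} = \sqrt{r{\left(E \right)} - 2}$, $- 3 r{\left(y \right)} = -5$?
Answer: $\frac{- 11 \sqrt{3} + 810 i}{\sqrt{3} - 54 i} \approx -14.996 + 0.12817 i$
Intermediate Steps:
$r{\left(y \right)} = \frac{5}{3}$ ($r{\left(y \right)} = \left(- \frac{1}{3}\right) \left(-5\right) = \frac{5}{3}$)
$u{\left(c,E \right)} = \frac{i \sqrt{3}}{3}$ ($u{\left(c,E \right)} = \sqrt{\frac{5}{3} - 2} = \sqrt{- \frac{1}{3}} = \frac{i \sqrt{3}}{3}$)
$f{\left(x \right)} = 2 - 2 x$ ($f{\left(x \right)} = 4 - \left(\left(2 + x\right) + x\right) = 4 - \left(2 + 2 x\right) = 2 - 2 x$)
$J = \frac{1}{-36 - \frac{2 i \sqrt{3}}{3}}$ ($J = \frac{1}{\left(2 - 2 \frac{i \sqrt{3}}{3}\right) - 38} = \frac{1}{\left(2 - \frac{2 i \sqrt{3}}{3}\right) - 38} = \frac{1}{-36 - \frac{2 i \sqrt{3}}{3}} \approx -0.027749 + 0.00089006 i$)
$144 J - 11 = 144 \left(- \frac{27}{973} + \frac{i \sqrt{3}}{1946}\right) - 11 = \left(- \frac{3888}{973} + \frac{72 i \sqrt{3}}{973}\right) - 11 = - \frac{14591}{973} + \frac{72 i \sqrt{3}}{973}$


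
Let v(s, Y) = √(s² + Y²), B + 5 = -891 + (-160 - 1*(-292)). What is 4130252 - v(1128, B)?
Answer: 4130252 - 4*√116005 ≈ 4.1289e+6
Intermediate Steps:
B = -764 (B = -5 + (-891 + (-160 - 1*(-292))) = -5 + (-891 + (-160 + 292)) = -5 + (-891 + 132) = -5 - 759 = -764)
v(s, Y) = √(Y² + s²)
4130252 - v(1128, B) = 4130252 - √((-764)² + 1128²) = 4130252 - √(583696 + 1272384) = 4130252 - √1856080 = 4130252 - 4*√116005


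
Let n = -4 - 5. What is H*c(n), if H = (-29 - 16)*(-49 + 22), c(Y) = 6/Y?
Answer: -810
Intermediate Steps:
n = -9
H = 1215 (H = -45*(-27) = 1215)
H*c(n) = 1215*(6/(-9)) = 1215*(6*(-⅑)) = 1215*(-⅔) = -810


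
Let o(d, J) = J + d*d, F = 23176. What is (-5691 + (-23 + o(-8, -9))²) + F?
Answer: 18509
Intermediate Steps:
o(d, J) = J + d²
(-5691 + (-23 + o(-8, -9))²) + F = (-5691 + (-23 + (-9 + (-8)²))²) + 23176 = (-5691 + (-23 + (-9 + 64))²) + 23176 = (-5691 + (-23 + 55)²) + 23176 = (-5691 + 32²) + 23176 = (-5691 + 1024) + 23176 = -4667 + 23176 = 18509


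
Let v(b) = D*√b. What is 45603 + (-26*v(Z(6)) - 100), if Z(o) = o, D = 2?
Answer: 45503 - 52*√6 ≈ 45376.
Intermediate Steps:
v(b) = 2*√b
45603 + (-26*v(Z(6)) - 100) = 45603 + (-52*√6 - 100) = 45603 + (-100 - 52*√6) = 45503 - 52*√6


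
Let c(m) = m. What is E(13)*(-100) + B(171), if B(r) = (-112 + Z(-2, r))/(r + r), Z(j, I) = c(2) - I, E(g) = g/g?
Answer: -34481/342 ≈ -100.82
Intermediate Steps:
E(g) = 1
Z(j, I) = 2 - I
B(r) = (-110 - r)/(2*r) (B(r) = (-112 + (2 - r))/(r + r) = (-110 - r)/((2*r)) = (-110 - r)*(1/(2*r)) = (-110 - r)/(2*r))
E(13)*(-100) + B(171) = 1*(-100) + (½)*(-110 - 1*171)/171 = -100 + (½)*(1/171)*(-110 - 171) = -100 + (½)*(1/171)*(-281) = -100 - 281/342 = -34481/342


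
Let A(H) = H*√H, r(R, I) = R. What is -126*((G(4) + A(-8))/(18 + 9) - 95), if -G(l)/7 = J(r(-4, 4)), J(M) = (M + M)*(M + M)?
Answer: 42182/3 + 224*I*√2/3 ≈ 14061.0 + 105.59*I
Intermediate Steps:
J(M) = 4*M² (J(M) = (2*M)*(2*M) = 4*M²)
G(l) = -448 (G(l) = -28*(-4)² = -28*16 = -7*64 = -448)
A(H) = H^(3/2)
-126*((G(4) + A(-8))/(18 + 9) - 95) = -126*((-448 + (-8)^(3/2))/(18 + 9) - 95) = -126*((-448 - 16*I*√2)/27 - 95) = -126*((-448 - 16*I*√2)*(1/27) - 95) = -126*((-448/27 - 16*I*√2/27) - 95) = -126*(-3013/27 - 16*I*√2/27) = 42182/3 + 224*I*√2/3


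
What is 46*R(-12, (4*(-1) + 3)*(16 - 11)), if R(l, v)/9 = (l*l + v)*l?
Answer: -690552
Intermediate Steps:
R(l, v) = 9*l*(v + l²) (R(l, v) = 9*((l*l + v)*l) = 9*((l² + v)*l) = 9*((v + l²)*l) = 9*(l*(v + l²)) = 9*l*(v + l²))
46*R(-12, (4*(-1) + 3)*(16 - 11)) = 46*(9*(-12)*((4*(-1) + 3)*(16 - 11) + (-12)²)) = 46*(9*(-12)*((-4 + 3)*5 + 144)) = 46*(9*(-12)*(-1*5 + 144)) = 46*(9*(-12)*(-5 + 144)) = 46*(9*(-12)*139) = 46*(-15012) = -690552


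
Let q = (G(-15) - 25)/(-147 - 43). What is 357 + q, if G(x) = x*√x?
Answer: 13571/38 + 3*I*√15/38 ≈ 357.13 + 0.30576*I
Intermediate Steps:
G(x) = x^(3/2)
q = 5/38 + 3*I*√15/38 (q = ((-15)^(3/2) - 25)/(-147 - 43) = (-15*I*√15 - 25)/(-190) = (-25 - 15*I*√15)*(-1/190) = 5/38 + 3*I*√15/38 ≈ 0.13158 + 0.30576*I)
357 + q = 357 + (5/38 + 3*I*√15/38) = 13571/38 + 3*I*√15/38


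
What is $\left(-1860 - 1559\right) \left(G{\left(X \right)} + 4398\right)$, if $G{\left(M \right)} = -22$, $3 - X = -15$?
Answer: $-14961544$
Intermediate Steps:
$X = 18$ ($X = 3 - -15 = 3 + 15 = 18$)
$\left(-1860 - 1559\right) \left(G{\left(X \right)} + 4398\right) = \left(-1860 - 1559\right) \left(-22 + 4398\right) = \left(-3419\right) 4376 = -14961544$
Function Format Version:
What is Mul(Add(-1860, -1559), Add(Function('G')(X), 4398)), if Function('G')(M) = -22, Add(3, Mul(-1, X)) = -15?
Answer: -14961544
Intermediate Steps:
X = 18 (X = Add(3, Mul(-1, -15)) = Add(3, 15) = 18)
Mul(Add(-1860, -1559), Add(Function('G')(X), 4398)) = Mul(Add(-1860, -1559), Add(-22, 4398)) = Mul(-3419, 4376) = -14961544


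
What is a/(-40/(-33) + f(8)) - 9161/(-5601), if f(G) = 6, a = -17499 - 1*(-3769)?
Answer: -1267788386/666519 ≈ -1902.1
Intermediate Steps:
a = -13730 (a = -17499 + 3769 = -13730)
a/(-40/(-33) + f(8)) - 9161/(-5601) = -13730/(-40/(-33) + 6) - 9161/(-5601) = -13730/(-40*(-1/33) + 6) - 9161*(-1/5601) = -13730/(40/33 + 6) + 9161/5601 = -13730/238/33 + 9161/5601 = -13730*33/238 + 9161/5601 = -226545/119 + 9161/5601 = -1267788386/666519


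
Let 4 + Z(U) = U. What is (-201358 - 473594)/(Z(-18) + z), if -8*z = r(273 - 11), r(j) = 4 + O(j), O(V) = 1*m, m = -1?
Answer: 5399616/179 ≈ 30165.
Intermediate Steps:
Z(U) = -4 + U
O(V) = -1 (O(V) = 1*(-1) = -1)
r(j) = 3 (r(j) = 4 - 1 = 3)
z = -3/8 (z = -⅛*3 = -3/8 ≈ -0.37500)
(-201358 - 473594)/(Z(-18) + z) = (-201358 - 473594)/((-4 - 18) - 3/8) = -674952/(-22 - 3/8) = -674952/(-179/8) = -674952*(-8/179) = 5399616/179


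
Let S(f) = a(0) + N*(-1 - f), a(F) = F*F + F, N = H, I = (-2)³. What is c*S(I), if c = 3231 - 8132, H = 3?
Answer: -102921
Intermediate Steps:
I = -8
N = 3
a(F) = F + F² (a(F) = F² + F = F + F²)
S(f) = -3 - 3*f (S(f) = 0*(1 + 0) + 3*(-1 - f) = 0*1 + (-3 - 3*f) = 0 + (-3 - 3*f) = -3 - 3*f)
c = -4901
c*S(I) = -4901*(-3 - 3*(-8)) = -4901*(-3 + 24) = -4901*21 = -102921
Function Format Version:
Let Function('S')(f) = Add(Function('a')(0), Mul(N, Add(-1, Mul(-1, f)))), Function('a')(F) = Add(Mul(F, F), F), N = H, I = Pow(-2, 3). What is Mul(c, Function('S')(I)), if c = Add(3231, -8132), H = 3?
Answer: -102921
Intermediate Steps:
I = -8
N = 3
Function('a')(F) = Add(F, Pow(F, 2)) (Function('a')(F) = Add(Pow(F, 2), F) = Add(F, Pow(F, 2)))
Function('S')(f) = Add(-3, Mul(-3, f)) (Function('S')(f) = Add(Mul(0, Add(1, 0)), Mul(3, Add(-1, Mul(-1, f)))) = Add(Mul(0, 1), Add(-3, Mul(-3, f))) = Add(0, Add(-3, Mul(-3, f))) = Add(-3, Mul(-3, f)))
c = -4901
Mul(c, Function('S')(I)) = Mul(-4901, Add(-3, Mul(-3, -8))) = Mul(-4901, Add(-3, 24)) = Mul(-4901, 21) = -102921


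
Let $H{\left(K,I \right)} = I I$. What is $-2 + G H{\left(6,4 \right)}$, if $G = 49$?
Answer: $782$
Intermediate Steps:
$H{\left(K,I \right)} = I^{2}$
$-2 + G H{\left(6,4 \right)} = -2 + 49 \cdot 4^{2} = -2 + 49 \cdot 16 = -2 + 784 = 782$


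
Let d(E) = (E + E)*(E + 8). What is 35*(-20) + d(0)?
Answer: -700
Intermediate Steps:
d(E) = 2*E*(8 + E) (d(E) = (2*E)*(8 + E) = 2*E*(8 + E))
35*(-20) + d(0) = 35*(-20) + 2*0*(8 + 0) = -700 + 2*0*8 = -700 + 0 = -700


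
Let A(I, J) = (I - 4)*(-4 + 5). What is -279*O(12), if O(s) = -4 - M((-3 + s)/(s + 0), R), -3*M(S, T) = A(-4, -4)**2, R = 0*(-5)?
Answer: -4836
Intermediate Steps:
A(I, J) = -4 + I (A(I, J) = (-4 + I)*1 = -4 + I)
R = 0
M(S, T) = -64/3 (M(S, T) = -(-4 - 4)**2/3 = -1/3*(-8)**2 = -1/3*64 = -64/3)
O(s) = 52/3 (O(s) = -4 - 1*(-64/3) = -4 + 64/3 = 52/3)
-279*O(12) = -279*52/3 = -4836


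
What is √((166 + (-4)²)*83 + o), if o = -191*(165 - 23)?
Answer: 4*I*√751 ≈ 109.62*I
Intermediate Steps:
o = -27122 (o = -191*142 = -27122)
√((166 + (-4)²)*83 + o) = √((166 + (-4)²)*83 - 27122) = √((166 + 16)*83 - 27122) = √(182*83 - 27122) = √(15106 - 27122) = √(-12016) = 4*I*√751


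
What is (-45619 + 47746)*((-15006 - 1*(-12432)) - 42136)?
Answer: -95098170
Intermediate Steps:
(-45619 + 47746)*((-15006 - 1*(-12432)) - 42136) = 2127*((-15006 + 12432) - 42136) = 2127*(-2574 - 42136) = 2127*(-44710) = -95098170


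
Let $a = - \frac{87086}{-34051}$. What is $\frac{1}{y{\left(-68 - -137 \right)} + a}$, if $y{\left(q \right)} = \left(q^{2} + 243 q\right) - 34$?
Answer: $\frac{34051}{731979280} \approx 4.6519 \cdot 10^{-5}$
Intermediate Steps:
$y{\left(q \right)} = -34 + q^{2} + 243 q$
$a = \frac{87086}{34051}$ ($a = \left(-87086\right) \left(- \frac{1}{34051}\right) = \frac{87086}{34051} \approx 2.5575$)
$\frac{1}{y{\left(-68 - -137 \right)} + a} = \frac{1}{\left(-34 + \left(-68 - -137\right)^{2} + 243 \left(-68 - -137\right)\right) + \frac{87086}{34051}} = \frac{1}{\left(-34 + \left(-68 + 137\right)^{2} + 243 \left(-68 + 137\right)\right) + \frac{87086}{34051}} = \frac{1}{\left(-34 + 69^{2} + 243 \cdot 69\right) + \frac{87086}{34051}} = \frac{1}{\left(-34 + 4761 + 16767\right) + \frac{87086}{34051}} = \frac{1}{21494 + \frac{87086}{34051}} = \frac{1}{\frac{731979280}{34051}} = \frac{34051}{731979280}$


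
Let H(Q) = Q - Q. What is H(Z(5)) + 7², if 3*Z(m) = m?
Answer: 49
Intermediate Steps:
Z(m) = m/3
H(Q) = 0
H(Z(5)) + 7² = 0 + 7² = 0 + 49 = 49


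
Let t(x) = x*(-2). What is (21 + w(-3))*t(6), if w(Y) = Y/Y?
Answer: -264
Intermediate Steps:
w(Y) = 1
t(x) = -2*x
(21 + w(-3))*t(6) = (21 + 1)*(-2*6) = 22*(-12) = -264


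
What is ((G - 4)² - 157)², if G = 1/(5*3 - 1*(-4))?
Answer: 2606306704/130321 ≈ 19999.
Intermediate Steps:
G = 1/19 (G = 1/(15 + 4) = 1/19 ≈ 0.052632)
((G - 4)² - 157)² = ((1/19 - 4)² - 157)² = ((-75/19)² - 157)² = (5625/361 - 157)² = (-51052/361)² = 2606306704/130321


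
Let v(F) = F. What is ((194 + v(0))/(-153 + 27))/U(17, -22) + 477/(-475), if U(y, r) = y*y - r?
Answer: -9391936/9306675 ≈ -1.0092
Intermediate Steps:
U(y, r) = y**2 - r
((194 + v(0))/(-153 + 27))/U(17, -22) + 477/(-475) = ((194 + 0)/(-153 + 27))/(17**2 - 1*(-22)) + 477/(-475) = (194/(-126))/(289 + 22) + 477*(-1/475) = (194*(-1/126))/311 - 477/475 = -97/63*1/311 - 477/475 = -97/19593 - 477/475 = -9391936/9306675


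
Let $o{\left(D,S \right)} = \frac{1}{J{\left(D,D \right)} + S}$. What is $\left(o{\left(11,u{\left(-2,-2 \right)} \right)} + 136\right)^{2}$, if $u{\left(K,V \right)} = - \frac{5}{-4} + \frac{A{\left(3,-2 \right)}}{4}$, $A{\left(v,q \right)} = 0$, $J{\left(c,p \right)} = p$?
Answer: $\frac{44462224}{2401} \approx 18518.0$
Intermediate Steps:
$u{\left(K,V \right)} = \frac{5}{4}$ ($u{\left(K,V \right)} = - \frac{5}{-4} + \frac{0}{4} = \left(-5\right) \left(- \frac{1}{4}\right) + 0 \cdot \frac{1}{4} = \frac{5}{4} + 0 = \frac{5}{4}$)
$o{\left(D,S \right)} = \frac{1}{D + S}$
$\left(o{\left(11,u{\left(-2,-2 \right)} \right)} + 136\right)^{2} = \left(\frac{1}{11 + \frac{5}{4}} + 136\right)^{2} = \left(\frac{1}{\frac{49}{4}} + 136\right)^{2} = \left(\frac{4}{49} + 136\right)^{2} = \left(\frac{6668}{49}\right)^{2} = \frac{44462224}{2401}$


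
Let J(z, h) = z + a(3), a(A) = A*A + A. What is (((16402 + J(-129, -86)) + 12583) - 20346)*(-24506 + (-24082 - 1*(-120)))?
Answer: -413044296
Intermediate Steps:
a(A) = A + A**2 (a(A) = A**2 + A = A + A**2)
J(z, h) = 12 + z (J(z, h) = z + 3*(1 + 3) = z + 3*4 = z + 12 = 12 + z)
(((16402 + J(-129, -86)) + 12583) - 20346)*(-24506 + (-24082 - 1*(-120))) = (((16402 + (12 - 129)) + 12583) - 20346)*(-24506 + (-24082 - 1*(-120))) = (((16402 - 117) + 12583) - 20346)*(-24506 + (-24082 + 120)) = ((16285 + 12583) - 20346)*(-24506 - 23962) = (28868 - 20346)*(-48468) = 8522*(-48468) = -413044296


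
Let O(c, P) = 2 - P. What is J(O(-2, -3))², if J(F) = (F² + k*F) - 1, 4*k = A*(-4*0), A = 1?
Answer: 576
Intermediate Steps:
k = 0 (k = (1*(-4*0))/4 = (1*0)/4 = (¼)*0 = 0)
J(F) = -1 + F² (J(F) = (F² + 0*F) - 1 = (F² + 0) - 1 = F² - 1 = -1 + F²)
J(O(-2, -3))² = (-1 + (2 - 1*(-3))²)² = (-1 + (2 + 3)²)² = (-1 + 5²)² = (-1 + 25)² = 24² = 576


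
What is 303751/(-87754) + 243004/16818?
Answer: 8108044349/737923386 ≈ 10.988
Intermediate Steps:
303751/(-87754) + 243004/16818 = 303751*(-1/87754) + 243004*(1/16818) = -303751/87754 + 121502/8409 = 8108044349/737923386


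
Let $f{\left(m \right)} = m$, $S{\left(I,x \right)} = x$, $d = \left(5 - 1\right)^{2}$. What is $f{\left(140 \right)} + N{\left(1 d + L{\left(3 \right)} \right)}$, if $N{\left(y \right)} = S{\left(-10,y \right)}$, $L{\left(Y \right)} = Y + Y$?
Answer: $162$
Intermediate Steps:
$d = 16$ ($d = 4^{2} = 16$)
$L{\left(Y \right)} = 2 Y$
$N{\left(y \right)} = y$
$f{\left(140 \right)} + N{\left(1 d + L{\left(3 \right)} \right)} = 140 + \left(1 \cdot 16 + 2 \cdot 3\right) = 140 + \left(16 + 6\right) = 140 + 22 = 162$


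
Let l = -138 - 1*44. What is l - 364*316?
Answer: -115206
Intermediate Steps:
l = -182 (l = -138 - 44 = -182)
l - 364*316 = -182 - 364*316 = -182 - 115024 = -115206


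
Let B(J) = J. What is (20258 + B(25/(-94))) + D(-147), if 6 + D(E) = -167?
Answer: 1887965/94 ≈ 20085.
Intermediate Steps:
D(E) = -173 (D(E) = -6 - 167 = -173)
(20258 + B(25/(-94))) + D(-147) = (20258 + 25/(-94)) - 173 = (20258 + 25*(-1/94)) - 173 = (20258 - 25/94) - 173 = 1904227/94 - 173 = 1887965/94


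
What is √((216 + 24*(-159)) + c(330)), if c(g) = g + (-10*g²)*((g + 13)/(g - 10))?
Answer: I*√18728670/4 ≈ 1081.9*I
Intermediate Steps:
c(g) = g - 10*g²*(13 + g)/(-10 + g) (c(g) = g + (-10*g²)*((13 + g)/(-10 + g)) = g - 10*g²*(13 + g)/(-10 + g))
√((216 + 24*(-159)) + c(330)) = √((216 + 24*(-159)) - 1*330*(10 + 10*330² + 129*330)/(-10 + 330)) = √((216 - 3816) - 1*330*(10 + 10*108900 + 42570)/320) = √(-3600 - 1*330*1/320*(10 + 1089000 + 42570)) = √(-3600 - 1*330*1/320*1131580) = √(-3600 - 9335535/8) = √(-9364335/8) = I*√18728670/4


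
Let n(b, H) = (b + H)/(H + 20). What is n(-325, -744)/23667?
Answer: 1069/17134908 ≈ 6.2387e-5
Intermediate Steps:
n(b, H) = (H + b)/(20 + H)
n(-325, -744)/23667 = ((-744 - 325)/(20 - 744))/23667 = (-1069/(-724))*(1/23667) = -1/724*(-1069)*(1/23667) = (1069/724)*(1/23667) = 1069/17134908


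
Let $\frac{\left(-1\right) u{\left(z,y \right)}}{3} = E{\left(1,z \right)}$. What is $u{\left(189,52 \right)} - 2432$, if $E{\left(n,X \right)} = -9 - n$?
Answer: $-2402$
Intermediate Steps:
$u{\left(z,y \right)} = 30$ ($u{\left(z,y \right)} = - 3 \left(-9 - 1\right) = \left(-3\right) \left(-10\right) = 30$)
$u{\left(189,52 \right)} - 2432 = 30 - 2432 = -2402$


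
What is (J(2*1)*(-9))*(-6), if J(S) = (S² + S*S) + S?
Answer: 540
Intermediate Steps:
J(S) = S + 2*S² (J(S) = (S² + S²) + S = 2*S² + S = S + 2*S²)
(J(2*1)*(-9))*(-6) = (((2*1)*(1 + 2*(2*1)))*(-9))*(-6) = ((2*(1 + 2*2))*(-9))*(-6) = ((2*(1 + 4))*(-9))*(-6) = ((2*5)*(-9))*(-6) = (10*(-9))*(-6) = -90*(-6) = 540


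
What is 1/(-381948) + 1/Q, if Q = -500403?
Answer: -98039/21236436116 ≈ -4.6165e-6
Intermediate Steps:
1/(-381948) + 1/Q = 1/(-381948) + 1/(-500403) = -1/381948 - 1/500403 = -98039/21236436116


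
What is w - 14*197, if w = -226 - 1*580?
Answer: -3564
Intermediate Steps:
w = -806 (w = -226 - 580 = -806)
w - 14*197 = -806 - 14*197 = -806 - 2758 = -3564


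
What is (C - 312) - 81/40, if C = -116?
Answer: -17201/40 ≈ -430.02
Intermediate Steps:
(C - 312) - 81/40 = (-116 - 312) - 81/40 = -428 - 81*1/40 = -428 - 81/40 = -17201/40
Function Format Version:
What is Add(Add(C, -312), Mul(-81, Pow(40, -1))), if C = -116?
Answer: Rational(-17201, 40) ≈ -430.02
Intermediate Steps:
Add(Add(C, -312), Mul(-81, Pow(40, -1))) = Add(Add(-116, -312), Mul(-81, Pow(40, -1))) = Add(-428, Mul(-81, Rational(1, 40))) = Add(-428, Rational(-81, 40)) = Rational(-17201, 40)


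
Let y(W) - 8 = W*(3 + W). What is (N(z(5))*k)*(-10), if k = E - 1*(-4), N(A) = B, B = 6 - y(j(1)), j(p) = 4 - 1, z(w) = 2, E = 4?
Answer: 1600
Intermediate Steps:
j(p) = 3
y(W) = 8 + W*(3 + W)
B = -20 (B = 6 - (8 + 3**2 + 3*3) = 6 - (8 + 9 + 9) = 6 - 1*26 = 6 - 26 = -20)
N(A) = -20
k = 8 (k = 4 - 1*(-4) = 4 + 4 = 8)
(N(z(5))*k)*(-10) = -20*8*(-10) = -160*(-10) = 1600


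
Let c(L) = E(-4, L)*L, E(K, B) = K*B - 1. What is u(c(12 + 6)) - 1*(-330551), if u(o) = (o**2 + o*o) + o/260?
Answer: 491885933/130 ≈ 3.7837e+6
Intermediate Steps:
E(K, B) = -1 + B*K (E(K, B) = B*K - 1 = -1 + B*K)
c(L) = L*(-1 - 4*L) (c(L) = (-1 + L*(-4))*L = (-1 - 4*L)*L = L*(-1 - 4*L))
u(o) = 2*o**2 + o/260 (u(o) = (o**2 + o**2) + o*(1/260) = 2*o**2 + o/260)
u(c(12 + 6)) - 1*(-330551) = ((12 + 6)*(-1 - 4*(12 + 6)))*(1 + 520*((12 + 6)*(-1 - 4*(12 + 6))))/260 - 1*(-330551) = (18*(-1 - 4*18))*(1 + 520*(18*(-1 - 4*18)))/260 + 330551 = (18*(-1 - 72))*(1 + 520*(18*(-1 - 72)))/260 + 330551 = (18*(-73))*(1 + 520*(18*(-73)))/260 + 330551 = (1/260)*(-1314)*(1 + 520*(-1314)) + 330551 = (1/260)*(-1314)*(1 - 683280) + 330551 = (1/260)*(-1314)*(-683279) + 330551 = 448914303/130 + 330551 = 491885933/130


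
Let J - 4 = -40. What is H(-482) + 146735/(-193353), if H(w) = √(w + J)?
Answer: -146735/193353 + I*√518 ≈ -0.7589 + 22.76*I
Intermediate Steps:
J = -36 (J = 4 - 40 = -36)
H(w) = √(-36 + w) (H(w) = √(w - 36) = √(-36 + w))
H(-482) + 146735/(-193353) = √(-36 - 482) + 146735/(-193353) = √(-518) + 146735*(-1/193353) = I*√518 - 146735/193353 = -146735/193353 + I*√518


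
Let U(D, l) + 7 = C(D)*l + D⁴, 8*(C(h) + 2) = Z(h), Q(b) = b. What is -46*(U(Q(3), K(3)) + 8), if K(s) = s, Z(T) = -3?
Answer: -13777/4 ≈ -3444.3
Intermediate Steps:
C(h) = -19/8 (C(h) = -2 + (⅛)*(-3) = -2 - 3/8 = -19/8)
U(D, l) = -7 + D⁴ - 19*l/8 (U(D, l) = -7 + (-19*l/8 + D⁴) = -7 + (D⁴ - 19*l/8) = -7 + D⁴ - 19*l/8)
-46*(U(Q(3), K(3)) + 8) = -46*((-7 + 3⁴ - 19/8*3) + 8) = -46*((-7 + 81 - 57/8) + 8) = -46*(535/8 + 8) = -46*599/8 = -13777/4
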